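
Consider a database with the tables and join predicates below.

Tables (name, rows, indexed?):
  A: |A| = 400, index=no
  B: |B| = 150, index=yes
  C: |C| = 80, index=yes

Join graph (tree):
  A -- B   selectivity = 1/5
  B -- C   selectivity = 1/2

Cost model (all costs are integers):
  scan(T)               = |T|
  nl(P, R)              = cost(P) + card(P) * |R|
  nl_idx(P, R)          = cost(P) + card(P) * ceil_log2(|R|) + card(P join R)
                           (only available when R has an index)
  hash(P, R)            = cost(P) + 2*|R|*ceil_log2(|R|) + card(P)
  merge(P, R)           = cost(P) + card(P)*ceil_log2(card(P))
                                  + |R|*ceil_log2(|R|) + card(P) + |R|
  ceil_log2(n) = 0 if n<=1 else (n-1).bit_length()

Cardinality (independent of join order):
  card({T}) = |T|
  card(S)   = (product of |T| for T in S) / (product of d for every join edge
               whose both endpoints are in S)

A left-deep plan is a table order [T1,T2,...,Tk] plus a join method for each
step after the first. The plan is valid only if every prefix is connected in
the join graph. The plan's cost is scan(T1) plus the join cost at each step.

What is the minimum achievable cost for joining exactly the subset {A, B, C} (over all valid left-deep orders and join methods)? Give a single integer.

Selinger DP over subsets of {A,B,C}:
  {A}: scan cost=400, card=400
  {B}: scan cost=150, card=150
  {C}: scan cost=80, card=80
  {AB}: card=12000; try (B,hash)→3200, (A,merge)→5500, (B,merge)→5750, (A,hash)→7500, (B,nl_idx)→15600, (A,nl)→60150 …(+1); best=3200 via (B,hash)
  {BC}: card=6000; try (C,hash)→1420, (B,merge)→2070, (C,merge)→2140, (B,hash)→2560, (B,nl_idx)→6720, (C,nl_idx)→7200 …(+2); best=1420 via (C,hash)
  {ABC}: card=480000; try (A,hash)→14620, (C,hash)→16320, (A,merge)→89420, (C,merge)→183840, (C,nl_idx)→567200, (C,nl)→963200 …(+1); best=14620 via (A,hash)

14620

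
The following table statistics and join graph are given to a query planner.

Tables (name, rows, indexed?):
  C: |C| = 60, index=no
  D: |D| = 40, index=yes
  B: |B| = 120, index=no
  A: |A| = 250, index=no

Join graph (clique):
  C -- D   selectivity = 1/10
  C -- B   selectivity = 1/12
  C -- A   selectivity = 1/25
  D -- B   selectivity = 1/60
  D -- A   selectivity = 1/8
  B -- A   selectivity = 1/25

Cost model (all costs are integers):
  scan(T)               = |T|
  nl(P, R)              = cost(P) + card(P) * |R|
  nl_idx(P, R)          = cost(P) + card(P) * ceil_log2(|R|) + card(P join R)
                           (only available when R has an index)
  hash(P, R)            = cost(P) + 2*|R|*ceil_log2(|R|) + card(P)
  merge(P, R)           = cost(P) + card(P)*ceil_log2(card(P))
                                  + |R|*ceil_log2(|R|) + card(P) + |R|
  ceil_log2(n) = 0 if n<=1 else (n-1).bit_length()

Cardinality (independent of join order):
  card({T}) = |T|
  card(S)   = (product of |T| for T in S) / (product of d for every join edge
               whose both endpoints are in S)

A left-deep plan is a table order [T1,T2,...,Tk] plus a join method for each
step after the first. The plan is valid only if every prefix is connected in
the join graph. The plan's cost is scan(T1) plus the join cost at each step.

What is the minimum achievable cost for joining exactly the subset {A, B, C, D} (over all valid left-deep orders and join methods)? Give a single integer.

Selinger DP over subsets of {A,B,C,D}:
  {C}: scan cost=60, card=60
  {D}: scan cost=40, card=40
  {B}: scan cost=120, card=120
  {A}: scan cost=250, card=250
  {CD}: card=240; try (D,hash)→600, (D,nl_idx)→660, (C,merge)→740, (D,merge)→760, (C,hash)→800, (C,nl)→2440 …(+1); best=600 via (D,hash)
  {BC}: card=600; try (C,hash)→960, (B,merge)→1440, (C,merge)→1500, (B,hash)→1800, (B,nl)→7260, (C,nl)→7320; best=960 via (C,hash)
  {AC}: card=600; try (C,hash)→1220, (A,merge)→2730, (C,merge)→2920, (A,hash)→4120, (A,nl)→15060, (C,nl)→15250; best=1220 via (C,hash)
  {BD}: card=80; try (D,hash)→720, (D,nl_idx)→920, (B,merge)→1280, (D,merge)→1360, (B,hash)→1760, (B,nl)→4840 …(+1); best=720 via (D,hash)
  {AD}: card=1250; try (D,hash)→980, (A,merge)→2570, (D,merge)→2780, (D,nl_idx)→3000, (A,hash)→4080, (A,nl)→10040 …(+1); best=980 via (D,hash)
  {AB}: card=1200; try (B,hash)→2180, (A,merge)→3330, (B,merge)→3460, (A,hash)→4240, (A,nl)→30120, (B,nl)→30250; best=2180 via (B,hash)
  {BCD}: card=40; try (C,hash)→1520, (C,merge)→1780, (D,hash)→2040, (B,hash)→2520, (B,merge)→3720, (D,nl_idx)→4600 …(+4); best=1520 via (C,hash)
  {ACD}: card=300; try (D,hash)→2300, (C,hash)→2950, (A,hash)→4840, (A,merge)→5010, (D,nl_idx)→5120, (D,merge)→8100 …(+4); best=2300 via (D,hash)
  {ABC}: card=240; try (B,hash)→3500, (C,hash)→4100, (A,hash)→5560, (B,merge)→8780, (A,merge)→9810, (C,merge)→17000 …(+3); best=3500 via (B,hash)
  {ABD}: card=100; try (A,merge)→3610, (D,hash)→3860, (B,hash)→3910, (A,hash)→4800, (D,nl_idx)→9480, (D,merge)→16860 …(+4); best=3610 via (A,merge)
  {ABCD}: card=2; try (A,merge)→4050, (D,hash)→4220, (B,hash)→4280, (C,hash)→4430, (C,merge)→4830, (D,nl_idx)→4942 …(+7); best=4050 via (A,merge)

4050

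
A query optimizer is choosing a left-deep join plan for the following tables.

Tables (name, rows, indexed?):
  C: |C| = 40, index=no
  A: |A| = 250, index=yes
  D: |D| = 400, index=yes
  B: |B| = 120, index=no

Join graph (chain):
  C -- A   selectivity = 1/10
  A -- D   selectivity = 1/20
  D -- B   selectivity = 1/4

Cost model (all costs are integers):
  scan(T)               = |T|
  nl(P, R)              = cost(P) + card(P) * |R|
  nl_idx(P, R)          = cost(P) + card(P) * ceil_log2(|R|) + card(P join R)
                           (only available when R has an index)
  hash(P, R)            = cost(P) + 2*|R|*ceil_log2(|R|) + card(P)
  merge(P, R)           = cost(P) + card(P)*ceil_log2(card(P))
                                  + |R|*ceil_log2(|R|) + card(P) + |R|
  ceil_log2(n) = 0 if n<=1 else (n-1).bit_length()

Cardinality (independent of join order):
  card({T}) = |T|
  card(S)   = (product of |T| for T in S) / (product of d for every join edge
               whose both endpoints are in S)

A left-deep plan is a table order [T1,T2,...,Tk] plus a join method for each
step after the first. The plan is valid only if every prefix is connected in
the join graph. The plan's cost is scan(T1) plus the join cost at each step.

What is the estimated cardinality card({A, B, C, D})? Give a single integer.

600000

Tables in S: A(250), B(120), C(40), D(400)
Edges inside S: C-A(d=10), A-D(d=20), D-B(d=4)
numerator = 250 * 120 * 40 * 400 = 480000000
denominator = 10 * 20 * 4 = 800
card(S) = 480000000 / 800 = 600000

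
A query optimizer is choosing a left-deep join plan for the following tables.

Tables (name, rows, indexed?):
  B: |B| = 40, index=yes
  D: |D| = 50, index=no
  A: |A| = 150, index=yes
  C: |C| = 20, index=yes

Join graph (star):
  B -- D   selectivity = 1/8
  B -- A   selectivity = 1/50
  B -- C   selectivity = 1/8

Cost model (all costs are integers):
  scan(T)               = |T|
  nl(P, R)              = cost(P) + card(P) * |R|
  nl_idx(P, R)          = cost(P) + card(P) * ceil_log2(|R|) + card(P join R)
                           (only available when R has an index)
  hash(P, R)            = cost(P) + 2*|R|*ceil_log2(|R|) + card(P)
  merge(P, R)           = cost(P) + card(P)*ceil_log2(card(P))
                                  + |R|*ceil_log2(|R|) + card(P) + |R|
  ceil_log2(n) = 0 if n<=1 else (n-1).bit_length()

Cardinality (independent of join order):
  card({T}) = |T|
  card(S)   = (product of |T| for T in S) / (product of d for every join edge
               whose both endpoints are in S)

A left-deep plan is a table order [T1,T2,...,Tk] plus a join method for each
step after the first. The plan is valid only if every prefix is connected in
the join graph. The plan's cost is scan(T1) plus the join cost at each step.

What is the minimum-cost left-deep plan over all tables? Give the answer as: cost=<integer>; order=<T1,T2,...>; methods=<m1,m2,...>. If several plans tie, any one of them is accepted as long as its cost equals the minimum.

cost=1700; order=B,A,C,D; methods=nl_idx,hash,hash

Selinger DP (subsets sized 1..n):
  {B}: scan cost=40, card=40
  {D}: scan cost=50, card=50
  {A}: scan cost=150, card=150
  {C}: scan cost=20, card=20
  {BD}: card=250; try (B,hash)→580, (B,nl_idx)→600, (D,merge)→670, (D,hash)→680, (B,merge)→680, (D,nl)→2040 …(+1); best=580 via (B,hash)
  {AB}: card=120; try (A,nl_idx)→480, (B,hash)→780, (B,nl_idx)→1170, (A,merge)→1670, (B,merge)→1780, (A,hash)→2480 …(+2); best=480 via (A,nl_idx)
  {BC}: card=100; try (B,nl_idx)→240, (C,hash)→280, (C,nl_idx)→340, (B,merge)→420, (C,merge)→440, (B,hash)→520 …(+2); best=240 via (B,nl_idx)
  {ABD}: card=750; try (D,hash)→1200, (D,merge)→1790, (A,hash)→3230, (A,nl_idx)→3330, (A,merge)→4180, (D,nl)→6480 …(+1); best=1200 via (D,hash)
  {BCD}: card=625; try (D,hash)→940, (C,hash)→1030, (D,merge)→1390, (C,nl_idx)→2455, (C,merge)→2950, (D,nl)→5240 …(+1); best=940 via (D,hash)
  {ABC}: card=300; try (C,hash)→800, (A,nl_idx)→1340, (C,nl_idx)→1380, (C,merge)→1560, (A,merge)→2390, (A,hash)→2740 …(+2); best=800 via (C,hash)
  {ABCD}: card=1875; try (D,hash)→1700, (C,hash)→2150, (A,hash)→3965, (D,merge)→4150, (C,nl_idx)→6825, (A,nl_idx)→7815 …(+5); best=1700 via (D,hash)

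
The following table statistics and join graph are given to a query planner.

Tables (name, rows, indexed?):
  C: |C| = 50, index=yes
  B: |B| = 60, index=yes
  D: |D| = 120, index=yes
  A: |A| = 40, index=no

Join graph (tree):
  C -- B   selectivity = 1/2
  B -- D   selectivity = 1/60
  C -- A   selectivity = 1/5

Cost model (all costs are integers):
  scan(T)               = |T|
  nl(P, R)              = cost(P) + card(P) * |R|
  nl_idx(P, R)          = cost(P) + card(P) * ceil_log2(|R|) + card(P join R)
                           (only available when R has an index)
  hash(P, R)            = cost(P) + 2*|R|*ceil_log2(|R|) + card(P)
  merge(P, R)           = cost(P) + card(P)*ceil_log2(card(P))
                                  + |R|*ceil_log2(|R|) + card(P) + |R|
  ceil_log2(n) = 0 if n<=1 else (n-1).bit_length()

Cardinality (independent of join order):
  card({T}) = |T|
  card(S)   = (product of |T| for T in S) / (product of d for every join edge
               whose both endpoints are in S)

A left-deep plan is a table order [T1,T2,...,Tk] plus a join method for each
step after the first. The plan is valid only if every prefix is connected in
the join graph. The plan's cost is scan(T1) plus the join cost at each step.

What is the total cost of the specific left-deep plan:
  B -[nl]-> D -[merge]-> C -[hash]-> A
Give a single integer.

step 1: scan B: cost=60, card=60
step 2: join D via nl
    card(P join D) = 60*120/(60) = 120
    cost = 60 + 60*120 = 7260
step 3: join C via merge
    card(P join C) = 120*50/(2) = 3000
    cost = 7260 + 120*7 + 50*6 + 120 + 50 = 8570
step 4: join A via hash
    card(P join A) = 3000*40/(5) = 24000
    cost = 8570 + 2*40*6 + 3000 = 12050

12050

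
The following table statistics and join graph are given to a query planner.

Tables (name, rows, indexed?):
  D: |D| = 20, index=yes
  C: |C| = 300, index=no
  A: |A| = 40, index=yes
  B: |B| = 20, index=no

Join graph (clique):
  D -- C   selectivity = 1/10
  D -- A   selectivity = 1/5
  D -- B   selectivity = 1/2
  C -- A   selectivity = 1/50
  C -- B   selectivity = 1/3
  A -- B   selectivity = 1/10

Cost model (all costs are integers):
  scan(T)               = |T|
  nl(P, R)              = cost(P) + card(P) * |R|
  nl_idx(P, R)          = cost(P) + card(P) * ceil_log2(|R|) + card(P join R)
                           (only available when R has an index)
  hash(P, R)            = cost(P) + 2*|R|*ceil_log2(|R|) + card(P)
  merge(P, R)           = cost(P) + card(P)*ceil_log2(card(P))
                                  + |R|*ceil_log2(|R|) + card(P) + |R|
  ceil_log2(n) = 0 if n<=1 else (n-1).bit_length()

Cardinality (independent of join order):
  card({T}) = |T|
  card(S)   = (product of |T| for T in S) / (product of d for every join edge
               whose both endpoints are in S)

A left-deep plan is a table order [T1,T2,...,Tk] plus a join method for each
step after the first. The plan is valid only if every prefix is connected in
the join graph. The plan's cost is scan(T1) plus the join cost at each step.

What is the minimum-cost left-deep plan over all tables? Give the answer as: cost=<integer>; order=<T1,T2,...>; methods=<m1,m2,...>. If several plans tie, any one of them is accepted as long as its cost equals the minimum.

cost=1816; order=C,A,D,B; methods=hash,hash,hash

Selinger DP (subsets sized 1..n):
  {D}: scan cost=20, card=20
  {C}: scan cost=300, card=300
  {A}: scan cost=40, card=40
  {B}: scan cost=20, card=20
  {CD}: card=600; try (D,hash)→800, (D,nl_idx)→2400, (C,merge)→3140, (D,merge)→3420, (C,hash)→5440, (C,nl)→6020 …(+1); best=800 via (D,hash)
  {AD}: card=160; try (D,hash)→280, (A,nl_idx)→300, (D,nl_idx)→400, (A,merge)→420, (D,merge)→440, (A,hash)→520 …(+2); best=280 via (D,hash)
  {BD}: card=200; try (D,hash)→240, (B,hash)→240, (D,merge)→260, (B,merge)→260, (D,nl_idx)→320, (D,nl)→420 …(+1); best=240 via (D,hash)
  {AC}: card=240; try (A,hash)→1080, (A,nl_idx)→2340, (C,merge)→3320, (A,merge)→3580, (C,hash)→5480, (C,nl)→12040 …(+1); best=1080 via (A,hash)
  {BC}: card=2000; try (B,hash)→800, (C,merge)→3140, (B,merge)→3420, (C,hash)→5440, (C,nl)→6020, (B,nl)→6300; best=800 via (B,hash)
  {AB}: card=80; try (A,nl_idx)→220, (B,hash)→280, (A,merge)→420, (B,merge)→440, (A,hash)→520, (A,nl)→820 …(+1); best=220 via (A,nl_idx)
  {ACD}: card=96; try (D,hash)→1520, (A,hash)→1880, (D,nl_idx)→2376, (D,merge)→3360, (A,nl_idx)→4496, (C,merge)→4720 …(+5); best=1520 via (D,hash)
  {BCD}: card=2000; try (B,hash)→1600, (D,hash)→3000, (C,merge)→5040, (C,hash)→5840, (B,merge)→7520, (D,nl_idx)→12800 …(+4); best=1600 via (B,hash)
  {ABD}: card=160; try (D,hash)→500, (B,hash)→640, (D,nl_idx)→780, (A,hash)→920, (D,merge)→980, (A,nl_idx)→1600 …(+5); best=500 via (D,hash)
  {ABC}: card=160; try (B,hash)→1520, (A,hash)→3280, (B,merge)→3360, (C,merge)→3860, (C,hash)→5700, (B,nl)→5880 …(+4); best=1520 via (B,hash)
  {ABCD}: card=32; try (B,hash)→1816, (D,hash)→1880, (D,nl_idx)→2352, (B,merge)→2408, (D,merge)→3080, (B,nl)→3440 …(+8); best=1816 via (B,hash)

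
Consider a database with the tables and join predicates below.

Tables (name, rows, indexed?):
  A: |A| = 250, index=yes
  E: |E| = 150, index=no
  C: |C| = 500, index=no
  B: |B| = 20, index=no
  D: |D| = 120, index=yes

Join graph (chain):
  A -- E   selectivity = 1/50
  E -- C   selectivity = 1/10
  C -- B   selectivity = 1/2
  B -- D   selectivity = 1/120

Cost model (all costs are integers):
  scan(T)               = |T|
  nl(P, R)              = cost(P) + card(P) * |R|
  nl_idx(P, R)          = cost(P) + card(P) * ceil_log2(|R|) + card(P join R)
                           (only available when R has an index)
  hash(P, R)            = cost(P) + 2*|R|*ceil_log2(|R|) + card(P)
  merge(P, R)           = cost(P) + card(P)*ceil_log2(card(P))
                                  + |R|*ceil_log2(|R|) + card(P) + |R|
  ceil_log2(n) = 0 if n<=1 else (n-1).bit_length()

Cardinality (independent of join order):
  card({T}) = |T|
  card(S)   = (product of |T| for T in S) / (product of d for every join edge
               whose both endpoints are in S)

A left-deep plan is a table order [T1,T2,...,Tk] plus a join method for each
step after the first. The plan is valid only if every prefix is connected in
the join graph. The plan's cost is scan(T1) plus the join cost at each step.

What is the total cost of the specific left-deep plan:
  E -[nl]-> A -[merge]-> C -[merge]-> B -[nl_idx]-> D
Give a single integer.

step 1: scan E: cost=150, card=150
step 2: join A via nl
    card(P join A) = 150*250/(50) = 750
    cost = 150 + 150*250 = 37650
step 3: join C via merge
    card(P join C) = 750*500/(10) = 37500
    cost = 37650 + 750*10 + 500*9 + 750 + 500 = 50900
step 4: join B via merge
    card(P join B) = 37500*20/(2) = 375000
    cost = 50900 + 37500*16 + 20*5 + 37500 + 20 = 688520
step 5: join D via nl_idx
    card(P join D) = 375000*120/(120) = 375000
    cost = 688520 + 375000*7 + 375000 = 3688520

3688520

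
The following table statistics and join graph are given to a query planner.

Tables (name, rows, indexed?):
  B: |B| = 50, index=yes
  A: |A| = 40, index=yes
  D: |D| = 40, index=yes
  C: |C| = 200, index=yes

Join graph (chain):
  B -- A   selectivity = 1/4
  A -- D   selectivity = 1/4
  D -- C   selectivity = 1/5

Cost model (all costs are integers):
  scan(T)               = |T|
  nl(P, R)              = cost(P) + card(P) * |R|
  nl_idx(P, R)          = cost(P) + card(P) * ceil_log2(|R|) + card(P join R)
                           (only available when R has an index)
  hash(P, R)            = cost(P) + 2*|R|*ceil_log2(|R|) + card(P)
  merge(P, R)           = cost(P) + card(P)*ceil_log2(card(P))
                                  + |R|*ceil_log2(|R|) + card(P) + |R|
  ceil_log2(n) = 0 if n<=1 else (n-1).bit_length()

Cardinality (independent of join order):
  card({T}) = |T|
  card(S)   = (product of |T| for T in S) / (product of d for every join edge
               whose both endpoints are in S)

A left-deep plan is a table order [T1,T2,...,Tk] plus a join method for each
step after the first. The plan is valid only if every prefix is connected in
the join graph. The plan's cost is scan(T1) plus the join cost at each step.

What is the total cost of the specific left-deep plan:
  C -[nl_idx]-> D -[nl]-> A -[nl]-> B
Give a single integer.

867000

step 1: scan C: cost=200, card=200
step 2: join D via nl_idx
    card(P join D) = 200*40/(5) = 1600
    cost = 200 + 200*6 + 1600 = 3000
step 3: join A via nl
    card(P join A) = 1600*40/(4) = 16000
    cost = 3000 + 1600*40 = 67000
step 4: join B via nl
    card(P join B) = 16000*50/(4) = 200000
    cost = 67000 + 16000*50 = 867000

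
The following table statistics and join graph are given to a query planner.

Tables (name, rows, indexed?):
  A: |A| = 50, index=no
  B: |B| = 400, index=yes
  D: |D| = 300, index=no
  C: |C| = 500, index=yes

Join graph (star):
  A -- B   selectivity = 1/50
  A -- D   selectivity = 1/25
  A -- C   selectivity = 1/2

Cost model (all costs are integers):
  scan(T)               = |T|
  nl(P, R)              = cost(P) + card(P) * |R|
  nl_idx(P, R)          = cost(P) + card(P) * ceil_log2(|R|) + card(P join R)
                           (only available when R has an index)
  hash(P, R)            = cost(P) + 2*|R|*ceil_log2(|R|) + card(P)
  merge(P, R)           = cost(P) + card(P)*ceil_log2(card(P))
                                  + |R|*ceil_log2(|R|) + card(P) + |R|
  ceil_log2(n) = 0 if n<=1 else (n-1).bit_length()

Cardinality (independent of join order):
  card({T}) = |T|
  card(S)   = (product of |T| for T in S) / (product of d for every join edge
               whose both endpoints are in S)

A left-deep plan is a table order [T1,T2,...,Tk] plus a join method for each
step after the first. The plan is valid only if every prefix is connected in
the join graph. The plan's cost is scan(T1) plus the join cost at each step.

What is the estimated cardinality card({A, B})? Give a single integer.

400

Tables in S: A(50), B(400)
Edges inside S: A-B(d=50)
numerator = 50 * 400 = 20000
denominator = 50 = 50
card(S) = 20000 / 50 = 400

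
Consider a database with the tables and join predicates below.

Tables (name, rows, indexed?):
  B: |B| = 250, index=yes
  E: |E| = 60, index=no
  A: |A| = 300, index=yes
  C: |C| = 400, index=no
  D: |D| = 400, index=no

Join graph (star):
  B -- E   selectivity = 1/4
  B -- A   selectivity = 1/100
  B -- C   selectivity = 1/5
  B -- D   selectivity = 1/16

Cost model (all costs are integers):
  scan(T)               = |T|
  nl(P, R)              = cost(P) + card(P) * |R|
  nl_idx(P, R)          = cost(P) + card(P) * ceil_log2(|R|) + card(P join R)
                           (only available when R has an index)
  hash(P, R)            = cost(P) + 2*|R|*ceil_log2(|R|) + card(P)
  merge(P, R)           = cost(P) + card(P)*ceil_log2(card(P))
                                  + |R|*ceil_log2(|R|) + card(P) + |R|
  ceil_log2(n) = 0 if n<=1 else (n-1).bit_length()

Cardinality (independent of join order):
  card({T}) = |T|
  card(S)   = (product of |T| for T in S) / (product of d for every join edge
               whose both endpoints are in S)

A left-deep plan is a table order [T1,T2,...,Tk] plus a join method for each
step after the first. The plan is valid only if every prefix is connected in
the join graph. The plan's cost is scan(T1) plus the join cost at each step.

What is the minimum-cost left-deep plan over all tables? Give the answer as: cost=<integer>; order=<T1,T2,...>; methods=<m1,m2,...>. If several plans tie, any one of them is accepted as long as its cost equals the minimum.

Selinger DP (subsets sized 1..n):
  {B}: scan cost=250, card=250
  {E}: scan cost=60, card=60
  {A}: scan cost=300, card=300
  {C}: scan cost=400, card=400
  {D}: scan cost=400, card=400
  {BE}: card=3750; try (E,hash)→1220, (B,merge)→2730, (E,merge)→2920, (B,hash)→4120, (B,nl_idx)→4290, (B,nl)→15060 …(+1); best=1220 via (E,hash)
  {AB}: card=750; try (A,nl_idx)→3250, (B,nl_idx)→3450, (B,hash)→4600, (A,merge)→5500, (B,merge)→5550, (A,hash)→5900 …(+2); best=3250 via (A,nl_idx)
  {BC}: card=20000; try (B,hash)→4800, (C,merge)→6500, (B,merge)→6650, (C,hash)→7700, (B,nl_idx)→23600, (C,nl)→100250 …(+1); best=4800 via (B,hash)
  {BD}: card=6250; try (B,hash)→4800, (D,merge)→6500, (B,merge)→6650, (D,hash)→7700, (B,nl_idx)→9850, (D,nl)→100250 …(+1); best=4800 via (B,hash)
  {ABE}: card=11250; try (E,hash)→4720, (A,hash)→10370, (E,merge)→11920, (A,nl_idx)→46220, (E,nl)→48250, (A,merge)→52970 …(+1); best=4720 via (E,hash)
  {BCE}: card=300000; try (C,hash)→12170, (E,hash)→25520, (C,merge)→53970, (E,merge)→325220, (E,nl)→1204800, (C,nl)→1501220; best=12170 via (C,hash)
  {BDE}: card=93750; try (E,hash)→11770, (D,hash)→12170, (D,merge)→53970, (E,merge)→92720, (E,nl)→379800, (D,nl)→1501220; best=11770 via (E,hash)
  {ABC}: card=60000; try (C,hash)→11200, (C,merge)→15500, (A,hash)→30200, (A,nl_idx)→244800, (C,nl)→303250, (A,merge)→327800 …(+1); best=11200 via (C,hash)
  {ABD}: card=18750; try (D,hash)→11200, (D,merge)→15500, (A,hash)→16450, (A,nl_idx)→79800, (A,merge)→95300, (D,nl)→303250 …(+1); best=11200 via (D,hash)
  {BCD}: card=500000; try (C,hash)→18250, (D,hash)→32000, (C,merge)→96300, (D,merge)→328800, (C,nl)→2504800, (D,nl)→8004800; best=18250 via (C,hash)
  {ABCE}: card=900000; try (C,hash)→23170, (E,hash)→71920, (C,merge)→177470, (A,hash)→317570, (E,merge)→1031620, (E,nl)→3611200 …(+4); best=23170 via (C,hash)
  {ABDE}: card=281250; try (D,hash)→23170, (E,hash)→30670, (A,hash)→110920, (D,merge)→177470, (E,merge)→311620, (E,nl)→1136200 …(+4); best=23170 via (D,hash)
  {BCDE}: card=7500000; try (C,hash)→112720, (D,hash)→319370, (E,hash)→518970, (C,merge)→1703270, (D,merge)→6016170, (E,merge)→10018670 …(+3); best=112720 via (C,hash)
  {ABCD}: card=1500000; try (C,hash)→37150, (D,hash)→78400, (C,merge)→315200, (A,hash)→523650, (D,merge)→1035200, (A,nl_idx)→6018250 …(+4); best=37150 via (C,hash)
  {ABCDE}: card=22500000; try (C,hash)→311620, (D,hash)→930370, (E,hash)→1537870, (C,merge)→5652170, (A,hash)→7618120, (D,merge)→18927170 …(+7); best=311620 via (C,hash)

cost=311620; order=B,A,E,D,C; methods=nl_idx,hash,hash,hash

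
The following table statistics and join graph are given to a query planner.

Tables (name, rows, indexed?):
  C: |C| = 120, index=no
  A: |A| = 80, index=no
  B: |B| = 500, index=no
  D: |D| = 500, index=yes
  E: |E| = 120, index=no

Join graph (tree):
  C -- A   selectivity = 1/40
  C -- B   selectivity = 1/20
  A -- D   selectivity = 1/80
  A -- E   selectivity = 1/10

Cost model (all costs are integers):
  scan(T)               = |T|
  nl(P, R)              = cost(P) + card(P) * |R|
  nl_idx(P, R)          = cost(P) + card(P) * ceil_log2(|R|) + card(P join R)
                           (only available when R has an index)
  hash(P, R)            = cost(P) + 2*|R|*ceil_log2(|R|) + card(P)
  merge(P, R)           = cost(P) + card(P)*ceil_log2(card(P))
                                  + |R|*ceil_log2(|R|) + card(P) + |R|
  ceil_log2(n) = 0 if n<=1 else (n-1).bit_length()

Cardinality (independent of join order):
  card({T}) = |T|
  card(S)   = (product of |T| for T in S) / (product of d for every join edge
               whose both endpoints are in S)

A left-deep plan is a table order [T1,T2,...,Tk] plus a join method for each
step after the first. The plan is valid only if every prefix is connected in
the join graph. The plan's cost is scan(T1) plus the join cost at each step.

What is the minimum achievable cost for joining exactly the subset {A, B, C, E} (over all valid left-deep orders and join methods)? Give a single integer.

14480

Selinger DP over subsets of {A,B,C,E}:
  {C}: scan cost=120, card=120
  {A}: scan cost=80, card=80
  {B}: scan cost=500, card=500
  {E}: scan cost=120, card=120
  {AC}: card=240; try (A,hash)→1360, (C,merge)→1680, (A,merge)→1720, (C,hash)→1840, (C,nl)→9680, (A,nl)→9720; best=1360 via (A,hash)
  {BC}: card=3000; try (C,hash)→2680, (B,merge)→6080, (C,merge)→6460, (B,hash)→9240, (B,nl)→60120, (C,nl)→60500; best=2680 via (C,hash)
  {AE}: card=960; try (A,hash)→1360, (E,merge)→1680, (A,merge)→1720, (E,hash)→1840, (E,nl)→9680, (A,nl)→9720; best=1360 via (A,hash)
  {ABC}: card=6000; try (A,hash)→6800, (B,merge)→8520, (B,hash)→10600, (A,merge)→42320, (B,nl)→121360, (A,nl)→242680; best=6800 via (A,hash)
  {ACE}: card=2880; try (E,hash)→3280, (C,hash)→4000, (E,merge)→4480, (C,merge)→12880, (E,nl)→30160, (C,nl)→116560; best=3280 via (E,hash)
  {ABCE}: card=72000; try (E,hash)→14480, (B,hash)→15160, (B,merge)→45720, (E,merge)→91760, (E,nl)→726800, (B,nl)→1443280; best=14480 via (E,hash)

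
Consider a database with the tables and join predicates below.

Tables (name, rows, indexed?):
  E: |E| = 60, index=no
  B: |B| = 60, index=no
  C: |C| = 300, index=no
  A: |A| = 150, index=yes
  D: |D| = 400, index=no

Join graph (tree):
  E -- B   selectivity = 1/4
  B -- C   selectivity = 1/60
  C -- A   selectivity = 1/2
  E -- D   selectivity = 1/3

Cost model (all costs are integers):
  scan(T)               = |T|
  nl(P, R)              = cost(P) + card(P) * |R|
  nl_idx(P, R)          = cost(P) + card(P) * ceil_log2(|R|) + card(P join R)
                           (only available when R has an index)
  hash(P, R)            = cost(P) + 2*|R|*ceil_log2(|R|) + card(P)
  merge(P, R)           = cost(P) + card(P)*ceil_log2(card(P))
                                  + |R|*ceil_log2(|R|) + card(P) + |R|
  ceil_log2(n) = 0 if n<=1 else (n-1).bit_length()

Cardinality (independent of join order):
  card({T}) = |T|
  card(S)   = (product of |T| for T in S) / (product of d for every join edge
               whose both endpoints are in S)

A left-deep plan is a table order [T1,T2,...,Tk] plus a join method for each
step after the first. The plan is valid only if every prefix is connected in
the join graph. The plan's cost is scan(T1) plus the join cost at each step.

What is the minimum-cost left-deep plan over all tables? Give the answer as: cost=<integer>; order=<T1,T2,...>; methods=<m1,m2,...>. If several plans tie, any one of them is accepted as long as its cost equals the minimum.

cost=353940; order=C,B,E,A,D; methods=hash,hash,hash,hash

Selinger DP (subsets sized 1..n):
  {E}: scan cost=60, card=60
  {B}: scan cost=60, card=60
  {C}: scan cost=300, card=300
  {A}: scan cost=150, card=150
  {D}: scan cost=400, card=400
  {BE}: card=900; try (E,hash)→840, (B,hash)→840, (E,merge)→900, (B,merge)→900, (E,nl)→3660, (B,nl)→3660; best=840 via (E,hash)
  {DE}: card=8000; try (E,hash)→1520, (D,merge)→4480, (E,merge)→4820, (D,hash)→7320, (D,nl)→24060, (E,nl)→24400; best=1520 via (E,hash)
  {BC}: card=300; try (B,hash)→1320, (C,merge)→3480, (B,merge)→3720, (C,hash)→5520, (C,nl)→18060, (B,nl)→18300; best=1320 via (B,hash)
  {AC}: card=22500; try (A,hash)→3000, (C,merge)→4500, (A,merge)→4650, (C,hash)→5700, (A,nl_idx)→25200, (C,nl)→45150 …(+1); best=3000 via (A,hash)
  {BCE}: card=4500; try (E,hash)→2340, (E,merge)→4740, (C,hash)→7140, (C,merge)→13740, (E,nl)→19320, (C,nl)→270840; best=2340 via (E,hash)
  {BDE}: card=120000; try (D,hash)→8940, (B,hash)→10240, (D,merge)→14740, (B,merge)→113940, (D,nl)→360840, (B,nl)→481520; best=8940 via (D,hash)
  {ABC}: card=22500; try (A,hash)→4020, (A,merge)→5670, (B,hash)→26220, (A,nl_idx)→26220, (A,nl)→46320, (B,merge)→363420 …(+1); best=4020 via (A,hash)
  {ABCE}: card=337500; try (A,hash)→9240, (E,hash)→27240, (A,merge)→66690, (E,merge)→364440, (A,nl_idx)→375840, (A,nl)→677340 …(+1); best=9240 via (A,hash)
  {BCDE}: card=600000; try (D,hash)→14040, (D,merge)→69340, (C,hash)→134340, (D,nl)→1802340, (C,merge)→2171940, (C,nl)→36008940; best=14040 via (D,hash)
  {ABCDE}: card=45000000; try (D,hash)→353940, (A,hash)→616440, (D,merge)→6763240, (A,merge)→12615390, (A,nl_idx)→49814040, (A,nl)→90014040 …(+1); best=353940 via (D,hash)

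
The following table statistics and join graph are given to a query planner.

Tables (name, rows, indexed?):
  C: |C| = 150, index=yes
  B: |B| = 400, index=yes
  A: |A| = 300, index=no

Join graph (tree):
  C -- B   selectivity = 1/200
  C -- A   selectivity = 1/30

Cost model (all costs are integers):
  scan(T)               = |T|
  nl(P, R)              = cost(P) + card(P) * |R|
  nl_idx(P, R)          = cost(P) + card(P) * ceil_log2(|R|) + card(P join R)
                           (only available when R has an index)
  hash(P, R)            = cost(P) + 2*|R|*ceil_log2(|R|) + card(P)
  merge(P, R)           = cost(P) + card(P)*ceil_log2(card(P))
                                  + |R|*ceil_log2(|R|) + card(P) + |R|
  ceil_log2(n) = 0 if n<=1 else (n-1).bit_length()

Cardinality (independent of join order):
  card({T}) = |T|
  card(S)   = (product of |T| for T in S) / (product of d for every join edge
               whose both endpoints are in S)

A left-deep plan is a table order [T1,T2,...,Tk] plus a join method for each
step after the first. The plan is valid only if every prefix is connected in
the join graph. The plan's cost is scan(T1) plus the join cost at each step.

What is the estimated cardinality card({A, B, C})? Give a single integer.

3000

Tables in S: A(300), B(400), C(150)
Edges inside S: C-B(d=200), C-A(d=30)
numerator = 300 * 400 * 150 = 18000000
denominator = 200 * 30 = 6000
card(S) = 18000000 / 6000 = 3000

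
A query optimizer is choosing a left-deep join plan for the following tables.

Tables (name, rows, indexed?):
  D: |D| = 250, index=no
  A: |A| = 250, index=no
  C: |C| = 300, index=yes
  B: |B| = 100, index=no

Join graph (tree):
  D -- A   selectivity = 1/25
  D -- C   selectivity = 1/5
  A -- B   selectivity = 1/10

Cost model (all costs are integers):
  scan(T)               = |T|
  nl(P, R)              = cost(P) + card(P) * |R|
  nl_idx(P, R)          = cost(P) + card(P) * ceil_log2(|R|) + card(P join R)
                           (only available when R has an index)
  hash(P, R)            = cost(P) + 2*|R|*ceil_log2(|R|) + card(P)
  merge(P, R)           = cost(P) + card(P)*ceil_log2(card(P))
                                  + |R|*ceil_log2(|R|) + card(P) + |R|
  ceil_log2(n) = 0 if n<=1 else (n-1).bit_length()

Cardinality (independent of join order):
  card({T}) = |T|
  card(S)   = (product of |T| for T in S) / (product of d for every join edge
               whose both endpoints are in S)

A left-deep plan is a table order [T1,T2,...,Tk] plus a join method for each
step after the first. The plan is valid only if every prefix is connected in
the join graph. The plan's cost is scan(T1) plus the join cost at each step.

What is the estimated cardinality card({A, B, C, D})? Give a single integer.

Tables in S: A(250), B(100), C(300), D(250)
Edges inside S: D-A(d=25), D-C(d=5), A-B(d=10)
numerator = 250 * 100 * 300 * 250 = 1875000000
denominator = 25 * 5 * 10 = 1250
card(S) = 1875000000 / 1250 = 1500000

1500000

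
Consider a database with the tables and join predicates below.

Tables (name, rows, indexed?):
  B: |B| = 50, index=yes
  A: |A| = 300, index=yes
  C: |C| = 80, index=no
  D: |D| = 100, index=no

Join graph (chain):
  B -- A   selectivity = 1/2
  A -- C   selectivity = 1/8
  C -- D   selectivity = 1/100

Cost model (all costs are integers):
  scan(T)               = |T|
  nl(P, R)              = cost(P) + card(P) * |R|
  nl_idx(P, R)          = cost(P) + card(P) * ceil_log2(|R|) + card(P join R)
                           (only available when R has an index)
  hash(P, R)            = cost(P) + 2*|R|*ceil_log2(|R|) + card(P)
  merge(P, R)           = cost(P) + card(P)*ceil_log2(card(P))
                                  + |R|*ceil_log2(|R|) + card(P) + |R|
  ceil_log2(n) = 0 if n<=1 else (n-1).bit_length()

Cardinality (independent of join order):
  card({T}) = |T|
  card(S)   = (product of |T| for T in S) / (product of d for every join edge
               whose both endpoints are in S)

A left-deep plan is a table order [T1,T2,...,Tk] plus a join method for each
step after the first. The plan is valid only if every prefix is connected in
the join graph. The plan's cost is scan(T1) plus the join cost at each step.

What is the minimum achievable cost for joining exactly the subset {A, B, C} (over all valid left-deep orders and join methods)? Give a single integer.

5320

Selinger DP over subsets of {A,B,C}:
  {B}: scan cost=50, card=50
  {A}: scan cost=300, card=300
  {C}: scan cost=80, card=80
  {AB}: card=7500; try (B,hash)→1200, (A,merge)→3400, (B,merge)→3650, (A,hash)→5500, (A,nl_idx)→8000, (B,nl_idx)→9600 …(+2); best=1200 via (B,hash)
  {AC}: card=3000; try (C,hash)→1720, (A,merge)→3720, (A,nl_idx)→3800, (C,merge)→3940, (A,hash)→5560, (A,nl)→24080 …(+1); best=1720 via (C,hash)
  {ABC}: card=75000; try (B,hash)→5320, (C,hash)→9820, (B,merge)→41070, (B,nl_idx)→94720, (C,merge)→106840, (B,nl)→151720 …(+1); best=5320 via (B,hash)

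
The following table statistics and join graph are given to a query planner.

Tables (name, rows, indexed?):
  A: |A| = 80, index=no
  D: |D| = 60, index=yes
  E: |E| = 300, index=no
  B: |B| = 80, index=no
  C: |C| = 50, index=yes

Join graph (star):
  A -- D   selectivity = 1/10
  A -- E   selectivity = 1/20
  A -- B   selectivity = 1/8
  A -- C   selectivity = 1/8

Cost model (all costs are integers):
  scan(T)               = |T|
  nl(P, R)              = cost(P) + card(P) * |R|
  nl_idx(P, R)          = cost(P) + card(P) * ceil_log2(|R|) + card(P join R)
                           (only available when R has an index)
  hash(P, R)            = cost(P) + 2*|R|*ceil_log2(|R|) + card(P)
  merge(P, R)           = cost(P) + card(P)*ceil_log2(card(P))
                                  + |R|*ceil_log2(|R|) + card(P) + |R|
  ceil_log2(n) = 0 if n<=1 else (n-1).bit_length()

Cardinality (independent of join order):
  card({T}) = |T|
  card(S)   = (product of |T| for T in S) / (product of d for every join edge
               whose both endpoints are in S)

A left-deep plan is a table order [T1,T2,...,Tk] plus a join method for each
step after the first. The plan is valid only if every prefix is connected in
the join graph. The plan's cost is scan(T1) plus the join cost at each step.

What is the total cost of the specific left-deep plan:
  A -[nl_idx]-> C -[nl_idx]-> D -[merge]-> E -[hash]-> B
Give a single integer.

step 1: scan A: cost=80, card=80
step 2: join C via nl_idx
    card(P join C) = 80*50/(8) = 500
    cost = 80 + 80*6 + 500 = 1060
step 3: join D via nl_idx
    card(P join D) = 500*60/(10) = 3000
    cost = 1060 + 500*6 + 3000 = 7060
step 4: join E via merge
    card(P join E) = 3000*300/(20) = 45000
    cost = 7060 + 3000*12 + 300*9 + 3000 + 300 = 49060
step 5: join B via hash
    card(P join B) = 45000*80/(8) = 450000
    cost = 49060 + 2*80*7 + 45000 = 95180

95180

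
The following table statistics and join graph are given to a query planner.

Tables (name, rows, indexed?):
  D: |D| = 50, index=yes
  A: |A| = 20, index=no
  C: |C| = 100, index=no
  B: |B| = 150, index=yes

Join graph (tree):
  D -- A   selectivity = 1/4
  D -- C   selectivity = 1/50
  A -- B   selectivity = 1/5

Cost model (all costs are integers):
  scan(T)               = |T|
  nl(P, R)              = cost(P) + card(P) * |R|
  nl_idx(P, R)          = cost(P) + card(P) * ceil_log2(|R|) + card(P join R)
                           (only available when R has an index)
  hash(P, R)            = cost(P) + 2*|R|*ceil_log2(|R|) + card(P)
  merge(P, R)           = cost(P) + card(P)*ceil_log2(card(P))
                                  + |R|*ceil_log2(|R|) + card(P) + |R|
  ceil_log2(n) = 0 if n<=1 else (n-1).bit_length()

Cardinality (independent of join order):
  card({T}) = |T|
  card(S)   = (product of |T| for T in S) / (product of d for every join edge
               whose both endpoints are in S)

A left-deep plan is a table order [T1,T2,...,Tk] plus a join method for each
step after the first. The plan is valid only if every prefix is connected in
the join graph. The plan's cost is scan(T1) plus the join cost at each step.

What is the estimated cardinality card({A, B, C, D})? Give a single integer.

Tables in S: A(20), B(150), C(100), D(50)
Edges inside S: D-A(d=4), D-C(d=50), A-B(d=5)
numerator = 20 * 150 * 100 * 50 = 15000000
denominator = 4 * 50 * 5 = 1000
card(S) = 15000000 / 1000 = 15000

15000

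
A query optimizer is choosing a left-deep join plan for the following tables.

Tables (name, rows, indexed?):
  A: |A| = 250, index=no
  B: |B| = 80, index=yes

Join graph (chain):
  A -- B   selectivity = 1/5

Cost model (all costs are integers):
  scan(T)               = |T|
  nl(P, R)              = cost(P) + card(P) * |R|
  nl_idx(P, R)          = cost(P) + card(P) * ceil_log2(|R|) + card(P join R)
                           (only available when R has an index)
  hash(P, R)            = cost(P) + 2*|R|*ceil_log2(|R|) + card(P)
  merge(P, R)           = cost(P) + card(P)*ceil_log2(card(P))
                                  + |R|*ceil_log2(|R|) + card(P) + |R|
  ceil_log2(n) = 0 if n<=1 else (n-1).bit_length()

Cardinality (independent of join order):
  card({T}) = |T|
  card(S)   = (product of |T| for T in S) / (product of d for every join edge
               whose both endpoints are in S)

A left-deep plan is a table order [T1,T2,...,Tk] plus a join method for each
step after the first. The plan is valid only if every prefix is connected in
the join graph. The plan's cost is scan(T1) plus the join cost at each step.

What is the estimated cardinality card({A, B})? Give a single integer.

4000

Tables in S: A(250), B(80)
Edges inside S: A-B(d=5)
numerator = 250 * 80 = 20000
denominator = 5 = 5
card(S) = 20000 / 5 = 4000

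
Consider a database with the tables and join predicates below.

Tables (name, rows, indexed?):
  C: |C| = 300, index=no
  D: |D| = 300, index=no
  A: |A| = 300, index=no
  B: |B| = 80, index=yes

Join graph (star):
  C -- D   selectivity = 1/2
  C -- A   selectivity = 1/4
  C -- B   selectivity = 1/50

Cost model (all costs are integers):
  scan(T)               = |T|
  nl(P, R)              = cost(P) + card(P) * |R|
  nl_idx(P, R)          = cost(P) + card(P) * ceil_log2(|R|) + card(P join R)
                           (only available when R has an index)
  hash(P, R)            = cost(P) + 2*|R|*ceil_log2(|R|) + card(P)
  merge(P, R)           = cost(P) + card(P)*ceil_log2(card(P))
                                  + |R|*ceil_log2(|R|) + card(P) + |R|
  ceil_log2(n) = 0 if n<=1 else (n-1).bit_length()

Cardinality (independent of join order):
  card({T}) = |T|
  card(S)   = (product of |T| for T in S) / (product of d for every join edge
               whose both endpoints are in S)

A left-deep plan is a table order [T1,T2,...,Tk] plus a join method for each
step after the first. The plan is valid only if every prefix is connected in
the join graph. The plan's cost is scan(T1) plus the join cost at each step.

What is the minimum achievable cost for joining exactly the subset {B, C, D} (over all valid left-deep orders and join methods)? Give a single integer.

Selinger DP over subsets of {B,C,D}:
  {C}: scan cost=300, card=300
  {D}: scan cost=300, card=300
  {B}: scan cost=80, card=80
  {CD}: card=45000; try (D,hash)→6000, (C,hash)→6000, (D,merge)→6300, (C,merge)→6300, (D,nl)→90300, (C,nl)→90300; best=6000 via (D,hash)
  {BC}: card=480; try (B,hash)→1720, (B,nl_idx)→2880, (C,merge)→3720, (B,merge)→3940, (C,hash)→5560, (C,nl)→24080 …(+1); best=1720 via (B,hash)
  {BCD}: card=72000; try (D,hash)→7600, (D,merge)→9520, (B,hash)→52120, (D,nl)→145720, (B,nl_idx)→393000, (B,merge)→771640 …(+1); best=7600 via (D,hash)

7600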